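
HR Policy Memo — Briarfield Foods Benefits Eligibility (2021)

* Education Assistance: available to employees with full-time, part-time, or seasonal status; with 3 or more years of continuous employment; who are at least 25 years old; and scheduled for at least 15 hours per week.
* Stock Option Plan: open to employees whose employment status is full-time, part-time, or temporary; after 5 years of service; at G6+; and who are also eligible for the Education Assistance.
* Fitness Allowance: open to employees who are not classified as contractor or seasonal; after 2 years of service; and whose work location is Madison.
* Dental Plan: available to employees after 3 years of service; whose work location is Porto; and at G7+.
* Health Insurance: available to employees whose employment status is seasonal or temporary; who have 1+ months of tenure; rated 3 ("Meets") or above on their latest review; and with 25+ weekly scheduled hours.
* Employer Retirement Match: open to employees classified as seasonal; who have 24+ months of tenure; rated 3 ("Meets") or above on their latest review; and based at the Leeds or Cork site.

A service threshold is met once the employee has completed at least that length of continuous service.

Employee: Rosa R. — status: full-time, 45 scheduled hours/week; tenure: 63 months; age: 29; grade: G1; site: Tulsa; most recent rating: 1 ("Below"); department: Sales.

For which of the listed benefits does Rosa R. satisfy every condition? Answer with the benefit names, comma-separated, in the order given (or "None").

Education Assistance — status full-time ✓; service 63 months ≥ 3 years (≈1095 days) ✓; age 29 ≥ 25 ✓; 45 hrs/wk ≥ 15 ✓ → eligible.
Stock Option Plan — status full-time ✓; service 63 months ≥ 5 years (≈1825 days) ✓; grade G1 < G6 ✗ → not eligible.
Fitness Allowance — status full-time ✓ (not excluded); service 63 months ≥ 2 years (≈730 days) ✓; site Tulsa ✗ (not Madison) → not eligible.
Dental Plan — service 63 months ≥ 3 years (≈1095 days) ✓; site Tulsa ✗ (not Porto) → not eligible.
Health Insurance — status full-time ✗ (requires seasonal or temporary) → not eligible.
Employer Retirement Match — status full-time ✗ (requires seasonal) → not eligible.

Education Assistance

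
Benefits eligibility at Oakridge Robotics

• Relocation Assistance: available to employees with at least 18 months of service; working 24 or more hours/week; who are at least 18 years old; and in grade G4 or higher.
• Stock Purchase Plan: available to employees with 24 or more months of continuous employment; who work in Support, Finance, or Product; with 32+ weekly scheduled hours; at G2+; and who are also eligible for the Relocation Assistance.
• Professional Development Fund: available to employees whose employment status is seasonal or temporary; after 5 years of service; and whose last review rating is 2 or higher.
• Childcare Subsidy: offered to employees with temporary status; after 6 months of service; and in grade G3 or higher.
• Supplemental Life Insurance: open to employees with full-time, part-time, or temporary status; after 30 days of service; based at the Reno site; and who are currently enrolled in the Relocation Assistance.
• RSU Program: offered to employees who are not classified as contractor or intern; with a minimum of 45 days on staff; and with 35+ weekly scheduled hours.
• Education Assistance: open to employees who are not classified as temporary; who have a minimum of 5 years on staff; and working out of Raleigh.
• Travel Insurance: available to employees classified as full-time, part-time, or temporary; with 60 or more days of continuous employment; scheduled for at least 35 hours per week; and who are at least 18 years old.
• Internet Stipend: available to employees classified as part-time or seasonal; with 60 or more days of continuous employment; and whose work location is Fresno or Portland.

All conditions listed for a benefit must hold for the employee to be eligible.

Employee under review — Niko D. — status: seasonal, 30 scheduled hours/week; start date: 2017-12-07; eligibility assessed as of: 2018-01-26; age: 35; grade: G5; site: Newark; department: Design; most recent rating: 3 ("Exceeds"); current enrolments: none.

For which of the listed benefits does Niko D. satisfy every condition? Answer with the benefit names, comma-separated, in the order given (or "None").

None

Service from 2017-12-07 to 2018-01-26: 50 days.
Relocation Assistance — service 50 days < 18 months (≈540 days) ✗ → not eligible.
Stock Purchase Plan — service 50 days < 24 months (≈720 days) ✗ → not eligible.
Professional Development Fund — status seasonal ✓; service 50 days < 5 years (≈1825 days) ✗ → not eligible.
Childcare Subsidy — status seasonal ✗ (requires temporary) → not eligible.
Supplemental Life Insurance — status seasonal ✗ (requires full-time, part-time, or temporary) → not eligible.
RSU Program — status seasonal ✓ (not excluded); service 50 days ≥ 45 days ✓; 30 hrs/wk < 35 ✗ → not eligible.
Education Assistance — status seasonal ✓ (not excluded); service 50 days < 5 years (≈1825 days) ✗ → not eligible.
Travel Insurance — status seasonal ✗ (requires full-time, part-time, or temporary) → not eligible.
Internet Stipend — status seasonal ✓; service 50 days < 60 days ✗ → not eligible.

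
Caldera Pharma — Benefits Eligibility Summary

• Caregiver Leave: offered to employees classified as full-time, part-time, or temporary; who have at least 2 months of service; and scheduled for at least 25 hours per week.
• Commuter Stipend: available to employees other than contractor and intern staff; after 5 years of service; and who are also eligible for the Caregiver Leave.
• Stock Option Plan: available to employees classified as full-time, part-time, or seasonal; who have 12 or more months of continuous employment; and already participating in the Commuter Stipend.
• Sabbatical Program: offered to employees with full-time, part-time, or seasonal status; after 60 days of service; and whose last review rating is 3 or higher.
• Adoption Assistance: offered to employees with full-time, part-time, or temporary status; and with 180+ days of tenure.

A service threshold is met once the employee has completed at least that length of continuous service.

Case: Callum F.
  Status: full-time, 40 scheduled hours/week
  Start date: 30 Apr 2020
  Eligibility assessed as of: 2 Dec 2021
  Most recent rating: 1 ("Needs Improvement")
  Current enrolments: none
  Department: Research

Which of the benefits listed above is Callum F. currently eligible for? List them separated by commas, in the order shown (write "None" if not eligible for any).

Service from 30 Apr 2020 to 2 Dec 2021: 581 days.
Caregiver Leave — status full-time ✓; service 581 days ≥ 2 months (≈60 days) ✓; 40 hrs/wk ≥ 25 ✓ → eligible.
Commuter Stipend — status full-time ✓ (not excluded); service 581 days < 5 years (≈1825 days) ✗ → not eligible.
Stock Option Plan — status full-time ✓; service 581 days ≥ 12 months (≈360 days) ✓; not enrolled in Commuter Stipend ✗ → not eligible.
Sabbatical Program — status full-time ✓; service 581 days ≥ 60 days ✓; rating 1 < 3 ✗ → not eligible.
Adoption Assistance — status full-time ✓; service 581 days ≥ 180 days ✓ → eligible.

Caregiver Leave, Adoption Assistance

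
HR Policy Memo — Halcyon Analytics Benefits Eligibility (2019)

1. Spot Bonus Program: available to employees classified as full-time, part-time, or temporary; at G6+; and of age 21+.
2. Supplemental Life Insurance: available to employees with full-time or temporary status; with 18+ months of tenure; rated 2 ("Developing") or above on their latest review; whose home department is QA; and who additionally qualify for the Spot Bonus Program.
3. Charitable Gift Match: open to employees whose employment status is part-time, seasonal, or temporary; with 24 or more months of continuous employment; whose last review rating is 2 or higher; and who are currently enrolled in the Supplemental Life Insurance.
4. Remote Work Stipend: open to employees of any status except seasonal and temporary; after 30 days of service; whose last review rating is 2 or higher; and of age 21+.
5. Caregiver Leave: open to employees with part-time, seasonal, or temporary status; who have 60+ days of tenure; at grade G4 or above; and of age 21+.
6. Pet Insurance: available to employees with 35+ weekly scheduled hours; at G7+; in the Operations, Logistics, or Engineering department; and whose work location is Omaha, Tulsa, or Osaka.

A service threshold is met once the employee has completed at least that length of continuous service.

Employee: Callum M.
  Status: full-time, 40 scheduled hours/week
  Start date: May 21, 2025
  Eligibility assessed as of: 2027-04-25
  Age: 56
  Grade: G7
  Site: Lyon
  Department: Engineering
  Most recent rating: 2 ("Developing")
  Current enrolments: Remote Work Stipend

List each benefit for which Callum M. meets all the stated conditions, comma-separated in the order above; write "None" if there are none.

Spot Bonus Program, Remote Work Stipend

Service from May 21, 2025 to 2027-04-25: 704 days.
Spot Bonus Program — status full-time ✓; grade G7 ≥ G6 ✓; age 56 ≥ 21 ✓ → eligible.
Supplemental Life Insurance — status full-time ✓; service 704 days ≥ 18 months (≈540 days) ✓; rating 2 ≥ 2 ✓; dept Engineering ✗ → not eligible.
Charitable Gift Match — status full-time ✗ (requires part-time, seasonal, or temporary) → not eligible.
Remote Work Stipend — status full-time ✓ (not excluded); service 704 days ≥ 30 days ✓; rating 2 ≥ 2 ✓; age 56 ≥ 21 ✓ → eligible.
Caregiver Leave — status full-time ✗ (requires part-time, seasonal, or temporary) → not eligible.
Pet Insurance — 40 hrs/wk ≥ 35 ✓; grade G7 ≥ G7 ✓; dept Engineering ✓; site Lyon ✗ (not Omaha, Tulsa, or Osaka) → not eligible.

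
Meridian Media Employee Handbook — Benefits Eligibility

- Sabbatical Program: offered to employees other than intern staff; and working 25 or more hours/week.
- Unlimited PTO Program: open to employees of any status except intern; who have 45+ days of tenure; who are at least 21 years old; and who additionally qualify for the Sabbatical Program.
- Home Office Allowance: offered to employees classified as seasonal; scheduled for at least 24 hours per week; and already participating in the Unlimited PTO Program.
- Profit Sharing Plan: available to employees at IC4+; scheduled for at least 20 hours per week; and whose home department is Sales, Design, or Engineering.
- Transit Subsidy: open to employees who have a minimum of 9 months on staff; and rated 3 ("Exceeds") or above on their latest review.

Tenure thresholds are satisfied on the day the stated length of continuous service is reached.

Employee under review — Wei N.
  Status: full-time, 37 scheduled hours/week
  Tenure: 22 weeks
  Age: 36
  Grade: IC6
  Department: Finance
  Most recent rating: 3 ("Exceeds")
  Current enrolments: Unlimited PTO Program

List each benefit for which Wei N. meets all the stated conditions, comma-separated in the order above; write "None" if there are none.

Sabbatical Program, Unlimited PTO Program

Sabbatical Program — status full-time ✓ (not excluded); 37 hrs/wk ≥ 25 ✓ → eligible.
Unlimited PTO Program — status full-time ✓ (not excluded); service 22 weeks ≥ 45 days ✓; age 36 ≥ 21 ✓; eligible for Sabbatical Program ✓ → eligible.
Home Office Allowance — status full-time ✗ (requires seasonal) → not eligible.
Profit Sharing Plan — grade IC6 ≥ IC4 ✓; 37 hrs/wk ≥ 20 ✓; dept Finance ✗ → not eligible.
Transit Subsidy — service 22 weeks < 9 months (≈270 days) ✗ → not eligible.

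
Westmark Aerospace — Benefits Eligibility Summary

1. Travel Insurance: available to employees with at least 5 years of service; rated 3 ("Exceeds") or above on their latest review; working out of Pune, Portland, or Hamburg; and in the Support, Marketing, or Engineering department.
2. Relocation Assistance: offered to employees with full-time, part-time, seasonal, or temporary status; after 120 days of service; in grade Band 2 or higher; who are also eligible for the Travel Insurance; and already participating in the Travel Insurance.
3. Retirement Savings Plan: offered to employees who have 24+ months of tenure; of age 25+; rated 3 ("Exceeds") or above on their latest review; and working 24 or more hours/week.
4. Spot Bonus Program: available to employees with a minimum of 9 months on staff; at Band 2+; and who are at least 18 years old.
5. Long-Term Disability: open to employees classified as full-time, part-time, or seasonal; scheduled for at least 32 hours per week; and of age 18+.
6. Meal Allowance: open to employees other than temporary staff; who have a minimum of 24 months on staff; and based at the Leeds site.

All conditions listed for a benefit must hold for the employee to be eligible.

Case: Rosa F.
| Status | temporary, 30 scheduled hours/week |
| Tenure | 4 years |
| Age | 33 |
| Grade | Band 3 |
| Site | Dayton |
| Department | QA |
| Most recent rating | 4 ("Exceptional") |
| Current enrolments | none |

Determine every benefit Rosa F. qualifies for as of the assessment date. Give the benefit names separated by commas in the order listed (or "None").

Travel Insurance — service 4 years < 5 years ✗ → not eligible.
Relocation Assistance — status temporary ✓; service 4 years ≥ 120 days ✓; grade Band 3 ≥ Band 2 ✓; not eligible for Travel Insurance ✗ → not eligible.
Retirement Savings Plan — service 4 years ≥ 24 months (≈720 days) ✓; age 33 ≥ 25 ✓; rating 4 ≥ 3 ✓; 30 hrs/wk ≥ 24 ✓ → eligible.
Spot Bonus Program — service 4 years ≥ 9 months (≈270 days) ✓; grade Band 3 ≥ Band 2 ✓; age 33 ≥ 18 ✓ → eligible.
Long-Term Disability — status temporary ✗ (requires full-time, part-time, or seasonal) → not eligible.
Meal Allowance — status temporary ✗ (excluded) → not eligible.

Retirement Savings Plan, Spot Bonus Program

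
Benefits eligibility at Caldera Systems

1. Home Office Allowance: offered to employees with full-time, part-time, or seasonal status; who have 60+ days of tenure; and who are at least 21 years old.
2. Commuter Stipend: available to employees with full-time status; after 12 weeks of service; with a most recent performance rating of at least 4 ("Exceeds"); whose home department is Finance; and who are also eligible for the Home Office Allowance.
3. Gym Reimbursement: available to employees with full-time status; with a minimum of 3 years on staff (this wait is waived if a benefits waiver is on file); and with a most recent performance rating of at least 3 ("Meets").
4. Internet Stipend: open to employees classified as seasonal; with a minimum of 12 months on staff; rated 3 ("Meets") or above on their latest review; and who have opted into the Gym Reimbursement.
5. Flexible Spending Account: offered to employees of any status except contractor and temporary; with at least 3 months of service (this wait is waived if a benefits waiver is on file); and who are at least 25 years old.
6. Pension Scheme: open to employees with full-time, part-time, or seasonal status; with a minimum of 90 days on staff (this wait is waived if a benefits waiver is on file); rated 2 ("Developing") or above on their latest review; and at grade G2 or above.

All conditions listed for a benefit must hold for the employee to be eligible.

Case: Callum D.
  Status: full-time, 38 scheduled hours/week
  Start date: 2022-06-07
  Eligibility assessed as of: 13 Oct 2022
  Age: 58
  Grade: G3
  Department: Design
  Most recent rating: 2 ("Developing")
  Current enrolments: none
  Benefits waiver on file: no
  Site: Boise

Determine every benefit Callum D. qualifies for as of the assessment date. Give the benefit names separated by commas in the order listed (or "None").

Service from 2022-06-07 to 13 Oct 2022: 128 days.
Home Office Allowance — status full-time ✓; service 128 days ≥ 60 days ✓; age 58 ≥ 21 ✓ → eligible.
Commuter Stipend — status full-time ✓; service 128 days ≥ 12 weeks (≈84 days) ✓; rating 2 < 4 ✗ → not eligible.
Gym Reimbursement — status full-time ✓; no waiver, service 128 days < 3 years (≈1095 days) ✗ → not eligible.
Internet Stipend — status full-time ✗ (requires seasonal) → not eligible.
Flexible Spending Account — status full-time ✓ (not excluded); no waiver, service 128 days ≥ 3 months (≈90 days) ✓; age 58 ≥ 25 ✓ → eligible.
Pension Scheme — status full-time ✓; no waiver, service 128 days ≥ 90 days ✓; rating 2 ≥ 2 ✓; grade G3 ≥ G2 ✓ → eligible.

Home Office Allowance, Flexible Spending Account, Pension Scheme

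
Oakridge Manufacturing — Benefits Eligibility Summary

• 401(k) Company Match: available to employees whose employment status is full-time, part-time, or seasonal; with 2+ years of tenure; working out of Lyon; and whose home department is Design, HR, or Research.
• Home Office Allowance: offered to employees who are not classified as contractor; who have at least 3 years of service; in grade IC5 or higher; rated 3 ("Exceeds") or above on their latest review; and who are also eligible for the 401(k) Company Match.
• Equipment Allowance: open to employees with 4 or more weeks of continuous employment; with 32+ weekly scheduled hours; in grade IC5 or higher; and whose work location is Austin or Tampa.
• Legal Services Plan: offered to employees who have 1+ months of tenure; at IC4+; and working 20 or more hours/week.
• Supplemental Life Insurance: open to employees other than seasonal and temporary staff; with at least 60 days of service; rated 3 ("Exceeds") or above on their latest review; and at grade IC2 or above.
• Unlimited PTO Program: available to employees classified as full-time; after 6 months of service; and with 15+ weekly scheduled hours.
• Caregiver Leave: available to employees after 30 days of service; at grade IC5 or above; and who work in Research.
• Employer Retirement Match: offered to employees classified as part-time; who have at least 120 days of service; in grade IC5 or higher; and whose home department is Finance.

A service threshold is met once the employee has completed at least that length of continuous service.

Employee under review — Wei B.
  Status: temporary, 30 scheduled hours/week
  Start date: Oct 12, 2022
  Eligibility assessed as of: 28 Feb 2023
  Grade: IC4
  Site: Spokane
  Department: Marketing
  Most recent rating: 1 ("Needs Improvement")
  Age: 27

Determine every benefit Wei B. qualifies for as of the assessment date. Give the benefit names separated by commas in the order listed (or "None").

Service from Oct 12, 2022 to 28 Feb 2023: 139 days.
401(k) Company Match — status temporary ✗ (requires full-time, part-time, or seasonal) → not eligible.
Home Office Allowance — status temporary ✓ (not excluded); service 139 days < 3 years (≈1095 days) ✗ → not eligible.
Equipment Allowance — service 139 days ≥ 4 weeks (≈28 days) ✓; 30 hrs/wk < 32 ✗ → not eligible.
Legal Services Plan — service 139 days ≥ 1 month (≈30 days) ✓; grade IC4 ≥ IC4 ✓; 30 hrs/wk ≥ 20 ✓ → eligible.
Supplemental Life Insurance — status temporary ✗ (excluded) → not eligible.
Unlimited PTO Program — status temporary ✗ (requires full-time) → not eligible.
Caregiver Leave — service 139 days ≥ 30 days ✓; grade IC4 < IC5 ✗ → not eligible.
Employer Retirement Match — status temporary ✗ (requires part-time) → not eligible.

Legal Services Plan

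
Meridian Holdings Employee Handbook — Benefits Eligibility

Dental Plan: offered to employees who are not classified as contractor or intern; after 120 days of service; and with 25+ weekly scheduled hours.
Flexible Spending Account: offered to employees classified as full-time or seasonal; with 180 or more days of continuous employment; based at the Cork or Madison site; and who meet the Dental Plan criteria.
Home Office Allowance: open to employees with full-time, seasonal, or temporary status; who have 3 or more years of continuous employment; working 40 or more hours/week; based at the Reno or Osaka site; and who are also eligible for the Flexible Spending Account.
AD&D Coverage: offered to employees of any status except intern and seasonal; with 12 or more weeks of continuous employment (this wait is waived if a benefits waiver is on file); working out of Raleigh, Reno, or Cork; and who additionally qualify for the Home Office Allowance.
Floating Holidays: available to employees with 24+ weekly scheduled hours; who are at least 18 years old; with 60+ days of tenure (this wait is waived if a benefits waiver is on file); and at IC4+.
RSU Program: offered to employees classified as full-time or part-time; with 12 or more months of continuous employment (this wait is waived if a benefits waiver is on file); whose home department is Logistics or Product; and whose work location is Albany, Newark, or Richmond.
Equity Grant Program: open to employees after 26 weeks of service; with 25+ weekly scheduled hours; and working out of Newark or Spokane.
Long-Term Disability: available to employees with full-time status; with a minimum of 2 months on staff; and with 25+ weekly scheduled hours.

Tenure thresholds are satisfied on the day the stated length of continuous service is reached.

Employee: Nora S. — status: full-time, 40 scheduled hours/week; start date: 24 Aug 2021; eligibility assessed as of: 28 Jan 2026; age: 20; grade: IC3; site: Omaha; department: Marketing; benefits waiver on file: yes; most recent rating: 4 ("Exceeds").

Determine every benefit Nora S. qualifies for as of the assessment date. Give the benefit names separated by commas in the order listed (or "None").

Service from 24 Aug 2021 to 28 Jan 2026: 1618 days.
Dental Plan — status full-time ✓ (not excluded); service 1618 days ≥ 120 days ✓; 40 hrs/wk ≥ 25 ✓ → eligible.
Flexible Spending Account — status full-time ✓; service 1618 days ≥ 180 days ✓; site Omaha ✗ (not Cork or Madison) → not eligible.
Home Office Allowance — status full-time ✓; service 1618 days ≥ 3 years (≈1095 days) ✓; 40 hrs/wk ≥ 40 ✓; site Omaha ✗ (not Reno or Osaka) → not eligible.
AD&D Coverage — status full-time ✓ (not excluded); benefits waiver on file ✓; site Omaha ✗ (not Raleigh, Reno, or Cork) → not eligible.
Floating Holidays — 40 hrs/wk ≥ 24 ✓; age 20 ≥ 18 ✓; benefits waiver on file ✓; grade IC3 < IC4 ✗ → not eligible.
RSU Program — status full-time ✓; benefits waiver on file ✓; dept Marketing ✗ → not eligible.
Equity Grant Program — service 1618 days ≥ 26 weeks (≈182 days) ✓; 40 hrs/wk ≥ 25 ✓; site Omaha ✗ (not Newark or Spokane) → not eligible.
Long-Term Disability — status full-time ✓; service 1618 days ≥ 2 months (≈60 days) ✓; 40 hrs/wk ≥ 25 ✓ → eligible.

Dental Plan, Long-Term Disability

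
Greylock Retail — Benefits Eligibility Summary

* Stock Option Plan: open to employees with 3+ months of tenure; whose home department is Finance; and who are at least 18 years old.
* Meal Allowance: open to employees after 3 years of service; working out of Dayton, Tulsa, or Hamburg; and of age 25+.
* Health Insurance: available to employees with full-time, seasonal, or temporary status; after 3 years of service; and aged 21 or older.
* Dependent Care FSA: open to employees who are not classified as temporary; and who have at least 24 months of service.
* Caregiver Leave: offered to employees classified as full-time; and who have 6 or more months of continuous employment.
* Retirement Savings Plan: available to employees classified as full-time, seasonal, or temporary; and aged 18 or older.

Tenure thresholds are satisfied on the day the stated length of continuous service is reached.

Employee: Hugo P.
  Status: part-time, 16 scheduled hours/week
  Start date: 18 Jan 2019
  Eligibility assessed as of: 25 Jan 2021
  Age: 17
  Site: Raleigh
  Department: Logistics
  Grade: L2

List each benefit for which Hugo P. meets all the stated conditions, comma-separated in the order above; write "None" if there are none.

Service from 18 Jan 2019 to 25 Jan 2021: 738 days.
Stock Option Plan — service 738 days ≥ 3 months (≈90 days) ✓; dept Logistics ✗ → not eligible.
Meal Allowance — service 738 days < 3 years (≈1095 days) ✗ → not eligible.
Health Insurance — status part-time ✗ (requires full-time, seasonal, or temporary) → not eligible.
Dependent Care FSA — status part-time ✓ (not excluded); service 738 days ≥ 24 months (≈720 days) ✓ → eligible.
Caregiver Leave — status part-time ✗ (requires full-time) → not eligible.
Retirement Savings Plan — status part-time ✗ (requires full-time, seasonal, or temporary) → not eligible.

Dependent Care FSA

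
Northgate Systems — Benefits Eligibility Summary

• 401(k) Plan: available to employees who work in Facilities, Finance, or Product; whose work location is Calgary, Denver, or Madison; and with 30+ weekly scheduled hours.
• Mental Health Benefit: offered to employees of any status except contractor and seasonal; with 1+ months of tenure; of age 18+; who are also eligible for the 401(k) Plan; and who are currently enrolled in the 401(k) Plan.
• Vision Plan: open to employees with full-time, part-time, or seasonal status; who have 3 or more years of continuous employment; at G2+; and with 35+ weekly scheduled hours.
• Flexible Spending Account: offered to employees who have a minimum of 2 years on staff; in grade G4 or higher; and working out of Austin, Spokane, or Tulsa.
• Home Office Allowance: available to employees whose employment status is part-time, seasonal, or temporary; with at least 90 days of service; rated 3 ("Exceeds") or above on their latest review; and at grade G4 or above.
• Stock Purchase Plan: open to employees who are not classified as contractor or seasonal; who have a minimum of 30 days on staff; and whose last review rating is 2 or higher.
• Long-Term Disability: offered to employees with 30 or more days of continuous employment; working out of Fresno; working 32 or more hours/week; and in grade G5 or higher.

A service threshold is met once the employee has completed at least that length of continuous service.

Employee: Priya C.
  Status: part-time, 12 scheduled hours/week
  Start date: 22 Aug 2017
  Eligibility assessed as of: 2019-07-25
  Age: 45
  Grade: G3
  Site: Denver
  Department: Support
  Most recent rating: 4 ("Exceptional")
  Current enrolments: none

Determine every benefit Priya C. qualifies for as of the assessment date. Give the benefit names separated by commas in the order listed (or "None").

Service from 22 Aug 2017 to 2019-07-25: 702 days.
401(k) Plan — dept Support ✗ → not eligible.
Mental Health Benefit — status part-time ✓ (not excluded); service 702 days ≥ 1 month (≈30 days) ✓; age 45 ≥ 18 ✓; not eligible for 401(k) Plan ✗ → not eligible.
Vision Plan — status part-time ✓; service 702 days < 3 years (≈1095 days) ✗ → not eligible.
Flexible Spending Account — service 702 days < 2 years (≈730 days) ✗ → not eligible.
Home Office Allowance — status part-time ✓; service 702 days ≥ 90 days ✓; rating 4 ≥ 3 ✓; grade G3 < G4 ✗ → not eligible.
Stock Purchase Plan — status part-time ✓ (not excluded); service 702 days ≥ 30 days ✓; rating 4 ≥ 2 ✓ → eligible.
Long-Term Disability — service 702 days ≥ 30 days ✓; site Denver ✗ (not Fresno) → not eligible.

Stock Purchase Plan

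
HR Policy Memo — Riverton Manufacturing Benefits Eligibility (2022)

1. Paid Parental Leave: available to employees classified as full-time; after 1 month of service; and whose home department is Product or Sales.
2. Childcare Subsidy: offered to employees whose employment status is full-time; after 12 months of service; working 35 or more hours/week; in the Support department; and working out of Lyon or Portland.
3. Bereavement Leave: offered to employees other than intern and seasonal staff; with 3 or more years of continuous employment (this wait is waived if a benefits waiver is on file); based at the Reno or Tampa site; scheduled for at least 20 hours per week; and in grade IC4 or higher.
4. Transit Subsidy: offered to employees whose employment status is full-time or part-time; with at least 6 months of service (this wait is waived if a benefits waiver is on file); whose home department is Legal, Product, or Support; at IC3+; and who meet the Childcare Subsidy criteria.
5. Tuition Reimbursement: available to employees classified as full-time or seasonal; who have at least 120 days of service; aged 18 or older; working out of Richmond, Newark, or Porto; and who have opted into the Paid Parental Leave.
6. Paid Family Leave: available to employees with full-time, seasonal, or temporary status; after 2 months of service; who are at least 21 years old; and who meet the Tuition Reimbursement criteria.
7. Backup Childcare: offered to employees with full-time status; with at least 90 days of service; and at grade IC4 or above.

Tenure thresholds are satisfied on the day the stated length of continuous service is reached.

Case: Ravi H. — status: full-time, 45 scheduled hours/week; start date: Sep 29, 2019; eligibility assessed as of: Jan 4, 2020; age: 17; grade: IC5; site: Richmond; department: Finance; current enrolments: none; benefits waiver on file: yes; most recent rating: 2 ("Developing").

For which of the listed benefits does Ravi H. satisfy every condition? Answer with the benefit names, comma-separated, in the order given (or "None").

Backup Childcare

Service from Sep 29, 2019 to Jan 4, 2020: 97 days.
Paid Parental Leave — status full-time ✓; service 97 days ≥ 1 month (≈30 days) ✓; dept Finance ✗ → not eligible.
Childcare Subsidy — status full-time ✓; service 97 days < 12 months (≈360 days) ✗ → not eligible.
Bereavement Leave — status full-time ✓ (not excluded); benefits waiver on file ✓; site Richmond ✗ (not Reno or Tampa) → not eligible.
Transit Subsidy — status full-time ✓; benefits waiver on file ✓; dept Finance ✗ → not eligible.
Tuition Reimbursement — status full-time ✓; service 97 days < 120 days ✗ → not eligible.
Paid Family Leave — status full-time ✓; service 97 days ≥ 2 months (≈60 days) ✓; age 17 < 21 ✗ → not eligible.
Backup Childcare — status full-time ✓; service 97 days ≥ 90 days ✓; grade IC5 ≥ IC4 ✓ → eligible.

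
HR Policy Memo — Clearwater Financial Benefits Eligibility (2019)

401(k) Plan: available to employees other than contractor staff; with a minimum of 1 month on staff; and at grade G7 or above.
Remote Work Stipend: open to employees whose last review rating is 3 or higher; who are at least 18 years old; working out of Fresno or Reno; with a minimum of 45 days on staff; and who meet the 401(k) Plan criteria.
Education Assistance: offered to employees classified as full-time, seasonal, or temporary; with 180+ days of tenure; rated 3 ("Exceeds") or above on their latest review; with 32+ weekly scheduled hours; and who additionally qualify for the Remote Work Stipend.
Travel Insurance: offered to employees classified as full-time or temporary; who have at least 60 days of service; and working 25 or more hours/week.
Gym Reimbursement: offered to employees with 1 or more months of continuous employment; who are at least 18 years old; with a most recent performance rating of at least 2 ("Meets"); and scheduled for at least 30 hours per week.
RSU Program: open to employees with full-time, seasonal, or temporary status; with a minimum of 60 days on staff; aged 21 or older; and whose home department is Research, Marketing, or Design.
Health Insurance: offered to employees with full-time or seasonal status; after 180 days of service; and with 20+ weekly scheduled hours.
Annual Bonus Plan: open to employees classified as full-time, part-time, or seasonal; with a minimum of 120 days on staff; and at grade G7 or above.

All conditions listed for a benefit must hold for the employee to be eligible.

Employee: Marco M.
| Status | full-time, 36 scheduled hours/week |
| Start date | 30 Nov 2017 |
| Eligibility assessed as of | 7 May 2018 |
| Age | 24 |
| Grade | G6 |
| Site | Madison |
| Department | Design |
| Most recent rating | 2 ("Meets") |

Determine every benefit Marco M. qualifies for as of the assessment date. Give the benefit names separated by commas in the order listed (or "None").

Travel Insurance, Gym Reimbursement, RSU Program

Service from 30 Nov 2017 to 7 May 2018: 158 days.
401(k) Plan — status full-time ✓ (not excluded); service 158 days ≥ 1 month (≈30 days) ✓; grade G6 < G7 ✗ → not eligible.
Remote Work Stipend — rating 2 < 3 ✗ → not eligible.
Education Assistance — status full-time ✓; service 158 days < 180 days ✗ → not eligible.
Travel Insurance — status full-time ✓; service 158 days ≥ 60 days ✓; 36 hrs/wk ≥ 25 ✓ → eligible.
Gym Reimbursement — service 158 days ≥ 1 month (≈30 days) ✓; age 24 ≥ 18 ✓; rating 2 ≥ 2 ✓; 36 hrs/wk ≥ 30 ✓ → eligible.
RSU Program — status full-time ✓; service 158 days ≥ 60 days ✓; age 24 ≥ 21 ✓; dept Design ✓ → eligible.
Health Insurance — status full-time ✓; service 158 days < 180 days ✗ → not eligible.
Annual Bonus Plan — status full-time ✓; service 158 days ≥ 120 days ✓; grade G6 < G7 ✗ → not eligible.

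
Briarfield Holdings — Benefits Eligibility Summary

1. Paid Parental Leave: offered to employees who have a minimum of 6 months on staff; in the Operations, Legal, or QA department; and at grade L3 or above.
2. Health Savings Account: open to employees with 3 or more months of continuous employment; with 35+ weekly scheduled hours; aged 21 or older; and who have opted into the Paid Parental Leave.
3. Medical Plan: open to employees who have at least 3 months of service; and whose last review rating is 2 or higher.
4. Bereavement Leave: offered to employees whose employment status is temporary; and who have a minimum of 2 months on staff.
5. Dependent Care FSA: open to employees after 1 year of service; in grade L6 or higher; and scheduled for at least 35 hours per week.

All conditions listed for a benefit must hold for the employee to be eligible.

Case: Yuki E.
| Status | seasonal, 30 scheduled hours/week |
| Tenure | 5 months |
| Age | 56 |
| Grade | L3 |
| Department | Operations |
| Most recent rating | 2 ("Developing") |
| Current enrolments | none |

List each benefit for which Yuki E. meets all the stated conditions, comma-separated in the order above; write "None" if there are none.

Medical Plan

Paid Parental Leave — service 5 months < 6 months ✗ → not eligible.
Health Savings Account — service 5 months ≥ 3 months ✓; 30 hrs/wk < 35 ✗ → not eligible.
Medical Plan — service 5 months ≥ 3 months ✓; rating 2 ≥ 2 ✓ → eligible.
Bereavement Leave — status seasonal ✗ (requires temporary) → not eligible.
Dependent Care FSA — service 5 months < 1 year (≈365 days) ✗ → not eligible.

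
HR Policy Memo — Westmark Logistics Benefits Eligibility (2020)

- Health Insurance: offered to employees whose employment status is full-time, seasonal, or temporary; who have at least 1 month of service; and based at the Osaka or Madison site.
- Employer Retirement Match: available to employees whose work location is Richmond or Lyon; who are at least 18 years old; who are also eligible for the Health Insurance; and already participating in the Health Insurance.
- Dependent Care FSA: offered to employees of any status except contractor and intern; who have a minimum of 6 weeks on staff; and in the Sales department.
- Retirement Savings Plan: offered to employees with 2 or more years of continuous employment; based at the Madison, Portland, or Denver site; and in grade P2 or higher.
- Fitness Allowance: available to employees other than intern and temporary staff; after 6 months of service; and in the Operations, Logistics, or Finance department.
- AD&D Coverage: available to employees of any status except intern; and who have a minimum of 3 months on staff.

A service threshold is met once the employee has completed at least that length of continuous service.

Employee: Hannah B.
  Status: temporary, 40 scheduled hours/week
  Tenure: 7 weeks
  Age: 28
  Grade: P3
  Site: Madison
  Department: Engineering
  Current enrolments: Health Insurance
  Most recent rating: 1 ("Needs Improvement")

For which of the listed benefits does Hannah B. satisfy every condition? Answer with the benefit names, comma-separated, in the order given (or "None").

Health Insurance

Health Insurance — status temporary ✓; service 7 weeks ≥ 1 month (≈30 days) ✓; site Madison ✓ → eligible.
Employer Retirement Match — site Madison ✗ (not Richmond or Lyon) → not eligible.
Dependent Care FSA — status temporary ✓ (not excluded); service 7 weeks ≥ 6 weeks ✓; dept Engineering ✗ → not eligible.
Retirement Savings Plan — service 7 weeks < 2 years (≈730 days) ✗ → not eligible.
Fitness Allowance — status temporary ✗ (excluded) → not eligible.
AD&D Coverage — status temporary ✓ (not excluded); service 7 weeks < 3 months (≈90 days) ✗ → not eligible.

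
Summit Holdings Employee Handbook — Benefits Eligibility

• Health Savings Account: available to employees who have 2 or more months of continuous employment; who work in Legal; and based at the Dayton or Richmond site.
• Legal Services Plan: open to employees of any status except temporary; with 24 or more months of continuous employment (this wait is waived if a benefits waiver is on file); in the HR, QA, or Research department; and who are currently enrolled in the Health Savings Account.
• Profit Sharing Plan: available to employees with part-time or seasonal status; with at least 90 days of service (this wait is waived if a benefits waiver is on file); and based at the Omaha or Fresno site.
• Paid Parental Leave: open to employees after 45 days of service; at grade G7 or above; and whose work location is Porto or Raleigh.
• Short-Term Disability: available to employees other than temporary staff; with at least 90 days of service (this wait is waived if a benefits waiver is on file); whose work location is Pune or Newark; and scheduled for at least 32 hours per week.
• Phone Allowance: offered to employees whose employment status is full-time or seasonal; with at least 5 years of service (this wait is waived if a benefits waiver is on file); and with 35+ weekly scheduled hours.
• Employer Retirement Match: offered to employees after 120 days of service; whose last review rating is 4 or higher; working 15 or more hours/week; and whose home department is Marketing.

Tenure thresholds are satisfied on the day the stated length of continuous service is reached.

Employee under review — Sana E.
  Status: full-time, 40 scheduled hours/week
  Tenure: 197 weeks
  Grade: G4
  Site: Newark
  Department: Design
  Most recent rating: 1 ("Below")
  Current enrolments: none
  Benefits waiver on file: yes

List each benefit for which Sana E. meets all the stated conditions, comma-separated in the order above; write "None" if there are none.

Short-Term Disability, Phone Allowance

Health Savings Account — service 197 weeks ≥ 2 months (≈60 days) ✓; dept Design ✗ → not eligible.
Legal Services Plan — status full-time ✓ (not excluded); benefits waiver on file ✓; dept Design ✗ → not eligible.
Profit Sharing Plan — status full-time ✗ (requires part-time or seasonal) → not eligible.
Paid Parental Leave — service 197 weeks ≥ 45 days ✓; grade G4 < G7 ✗ → not eligible.
Short-Term Disability — status full-time ✓ (not excluded); benefits waiver on file ✓; site Newark ✓; 40 hrs/wk ≥ 32 ✓ → eligible.
Phone Allowance — status full-time ✓; benefits waiver on file ✓; 40 hrs/wk ≥ 35 ✓ → eligible.
Employer Retirement Match — service 197 weeks ≥ 120 days ✓; rating 1 < 4 ✗ → not eligible.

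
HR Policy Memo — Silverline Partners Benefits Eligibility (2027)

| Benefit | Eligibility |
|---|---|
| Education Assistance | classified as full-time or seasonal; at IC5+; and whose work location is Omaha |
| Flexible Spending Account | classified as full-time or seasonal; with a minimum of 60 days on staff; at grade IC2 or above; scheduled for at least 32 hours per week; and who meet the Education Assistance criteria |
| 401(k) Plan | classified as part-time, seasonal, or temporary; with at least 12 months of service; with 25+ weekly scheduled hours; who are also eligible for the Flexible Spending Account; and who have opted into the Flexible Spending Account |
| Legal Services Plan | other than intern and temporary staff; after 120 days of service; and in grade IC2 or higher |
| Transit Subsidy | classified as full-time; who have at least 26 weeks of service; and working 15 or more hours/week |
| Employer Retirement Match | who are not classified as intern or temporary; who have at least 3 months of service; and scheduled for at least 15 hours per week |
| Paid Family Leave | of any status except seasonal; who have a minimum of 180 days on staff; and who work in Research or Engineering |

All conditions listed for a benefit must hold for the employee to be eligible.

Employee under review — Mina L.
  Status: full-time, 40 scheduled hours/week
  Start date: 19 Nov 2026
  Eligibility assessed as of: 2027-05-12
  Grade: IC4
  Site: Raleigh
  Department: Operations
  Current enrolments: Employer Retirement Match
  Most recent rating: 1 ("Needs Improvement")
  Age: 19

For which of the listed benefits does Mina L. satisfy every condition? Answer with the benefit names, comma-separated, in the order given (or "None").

Service from 19 Nov 2026 to 2027-05-12: 174 days.
Education Assistance — status full-time ✓; grade IC4 < IC5 ✗ → not eligible.
Flexible Spending Account — status full-time ✓; service 174 days ≥ 60 days ✓; grade IC4 ≥ IC2 ✓; 40 hrs/wk ≥ 32 ✓; not eligible for Education Assistance ✗ → not eligible.
401(k) Plan — status full-time ✗ (requires part-time, seasonal, or temporary) → not eligible.
Legal Services Plan — status full-time ✓ (not excluded); service 174 days ≥ 120 days ✓; grade IC4 ≥ IC2 ✓ → eligible.
Transit Subsidy — status full-time ✓; service 174 days < 26 weeks (≈182 days) ✗ → not eligible.
Employer Retirement Match — status full-time ✓ (not excluded); service 174 days ≥ 3 months (≈90 days) ✓; 40 hrs/wk ≥ 15 ✓ → eligible.
Paid Family Leave — status full-time ✓ (not excluded); service 174 days < 180 days ✗ → not eligible.

Legal Services Plan, Employer Retirement Match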